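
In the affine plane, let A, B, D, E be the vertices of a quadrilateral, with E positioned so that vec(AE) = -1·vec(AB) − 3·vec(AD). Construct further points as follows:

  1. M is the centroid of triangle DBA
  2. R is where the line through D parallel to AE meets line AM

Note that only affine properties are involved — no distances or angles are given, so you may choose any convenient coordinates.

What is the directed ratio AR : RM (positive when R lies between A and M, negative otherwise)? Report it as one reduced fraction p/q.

AR:RM = -3/5

Choose coordinates A = (0, 0), B = (1, 0), D = (0, 1), E = (-1, -3).
1. M is the centroid of triangle DBA ⇒ M = (1/3, 1/3)
2. R is where the line through D parallel to AE meets line AM ⇒ R = (-1/2, -1/2)
R = A + t·(M−A) with t = -3/2, so AR:RM = t:(1−t) = -3/2:5/2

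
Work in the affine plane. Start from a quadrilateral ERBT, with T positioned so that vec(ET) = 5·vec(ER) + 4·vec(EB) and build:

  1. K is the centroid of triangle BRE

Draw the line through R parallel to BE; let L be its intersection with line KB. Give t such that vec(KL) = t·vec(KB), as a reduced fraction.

t = -2

Work in coordinates with E = (0, 0), R = (1, 0), B = (0, 1), T = (5, 4).
1. K is the centroid of triangle BRE ⇒ K = (1/3, 1/3)
through R parallel to BE: direction (0, -1); meets KB at L = (1, -1)
L = K + t·(B−K) with t = -2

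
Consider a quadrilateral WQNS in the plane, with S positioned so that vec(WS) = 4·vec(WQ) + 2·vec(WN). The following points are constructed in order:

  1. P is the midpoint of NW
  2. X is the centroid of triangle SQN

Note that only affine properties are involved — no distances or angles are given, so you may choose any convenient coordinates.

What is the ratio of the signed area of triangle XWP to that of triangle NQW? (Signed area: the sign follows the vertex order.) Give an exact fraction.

Set W = (0, 0), Q = (1, 0), N = (0, 1), S = (4, 2); any affine frame gives the same invariant.
1. P is the midpoint of NW ⇒ P = (0, 1/2)
2. X is the centroid of triangle SQN ⇒ X = (5/3, 1)
2·[XWP] = -5/6, 2·[NQW] = -1
[XWP]:[NQW] = -5/6:-1 = 5/6

[XWP]:[NQW] = 5/6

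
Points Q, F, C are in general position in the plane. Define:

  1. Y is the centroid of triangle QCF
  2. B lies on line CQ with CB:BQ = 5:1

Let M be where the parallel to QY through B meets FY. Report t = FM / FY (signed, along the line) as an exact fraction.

t = 7/6

Choose coordinates Q = (0, 0), F = (1, 0), C = (0, 1).
1. Y is the centroid of triangle QCF ⇒ Y = (1/3, 1/3)
2. B lies on line CQ with CB:BQ = 5:1 ⇒ B = (0, 1/6)
through B parallel to QY: direction (1/3, 1/3); meets FY at M = (2/9, 7/18)
M = F + t·(Y−F) with t = 7/6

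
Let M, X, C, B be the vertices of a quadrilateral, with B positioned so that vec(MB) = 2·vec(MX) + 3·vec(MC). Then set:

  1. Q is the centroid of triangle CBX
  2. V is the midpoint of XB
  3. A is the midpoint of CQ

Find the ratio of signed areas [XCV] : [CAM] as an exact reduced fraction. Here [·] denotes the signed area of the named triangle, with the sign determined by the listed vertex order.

Work in coordinates with M = (0, 0), X = (1, 0), C = (0, 1), B = (2, 3).
1. Q is the centroid of triangle CBX ⇒ Q = (1, 4/3)
2. V is the midpoint of XB ⇒ V = (3/2, 3/2)
3. A is the midpoint of CQ ⇒ A = (1/2, 7/6)
2·[XCV] = -2, 2·[CAM] = -1/2
[XCV]:[CAM] = -2:-1/2 = 4

[XCV]:[CAM] = 4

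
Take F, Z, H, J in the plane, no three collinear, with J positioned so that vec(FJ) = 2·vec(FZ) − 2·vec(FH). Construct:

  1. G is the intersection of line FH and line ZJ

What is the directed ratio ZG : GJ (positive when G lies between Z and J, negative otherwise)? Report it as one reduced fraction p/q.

Assign F = (0, 0), Z = (1, 0), H = (0, 1), J = (2, -2) — the answer is frame-independent, so this choice is without loss of generality.
1. G is the intersection of line FH and line ZJ ⇒ G = (0, 2)
G = Z + t·(J−Z) with t = -1, so ZG:GJ = t:(1−t) = -1:2

ZG:GJ = -1/2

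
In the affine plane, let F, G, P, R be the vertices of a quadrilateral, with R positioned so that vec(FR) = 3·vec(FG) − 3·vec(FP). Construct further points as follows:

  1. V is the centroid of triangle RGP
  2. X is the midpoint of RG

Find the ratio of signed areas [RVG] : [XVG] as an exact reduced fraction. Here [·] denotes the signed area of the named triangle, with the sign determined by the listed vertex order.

Set F = (0, 0), G = (1, 0), P = (0, 1), R = (3, -3); any affine frame gives the same invariant.
1. V is the centroid of triangle RGP ⇒ V = (4/3, -2/3)
2. X is the midpoint of RG ⇒ X = (2, -3/2)
2·[RVG] = -1/3, 2·[XVG] = -1/6
[RVG]:[XVG] = -1/3:-1/6 = 2

[RVG]:[XVG] = 2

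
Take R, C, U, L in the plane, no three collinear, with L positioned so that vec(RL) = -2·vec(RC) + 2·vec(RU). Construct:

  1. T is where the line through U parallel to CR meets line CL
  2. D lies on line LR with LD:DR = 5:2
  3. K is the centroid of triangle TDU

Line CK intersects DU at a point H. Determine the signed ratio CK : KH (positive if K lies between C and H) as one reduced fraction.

CK:KH = -15

Choose coordinates R = (0, 0), C = (1, 0), U = (0, 1), L = (-2, 2).
1. T is where the line through U parallel to CR meets line CL ⇒ T = (-1/2, 1)
2. D lies on line LR with LD:DR = 5:2 ⇒ D = (-4/7, 4/7)
3. K is the centroid of triangle TDU ⇒ K = (-5/14, 6/7)
line CK meets DU at H = (-4/15, 4/5)
K = C + t·(H−C) with t = 15/14, so CK:KH = 15/14:-1/14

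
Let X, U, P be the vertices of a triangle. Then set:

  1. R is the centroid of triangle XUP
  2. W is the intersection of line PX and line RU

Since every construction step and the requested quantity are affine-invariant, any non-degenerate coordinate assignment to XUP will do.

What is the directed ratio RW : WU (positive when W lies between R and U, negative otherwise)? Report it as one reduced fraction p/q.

Work in coordinates with X = (0, 0), U = (1, 0), P = (0, 1).
1. R is the centroid of triangle XUP ⇒ R = (1/3, 1/3)
2. W is the intersection of line PX and line RU ⇒ W = (0, 1/2)
W = R + t·(U−R) with t = -1/2, so RW:WU = t:(1−t) = -1/2:3/2

RW:WU = -1/3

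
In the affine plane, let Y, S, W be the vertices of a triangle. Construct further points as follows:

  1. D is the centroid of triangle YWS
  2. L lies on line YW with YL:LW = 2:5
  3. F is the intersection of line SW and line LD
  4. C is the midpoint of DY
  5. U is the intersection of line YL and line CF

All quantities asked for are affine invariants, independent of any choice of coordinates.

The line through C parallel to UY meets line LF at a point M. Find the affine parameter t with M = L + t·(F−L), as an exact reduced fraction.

t = 4/15

Choose coordinates Y = (0, 0), S = (1, 0), W = (0, 1).
1. D is the centroid of triangle YWS ⇒ D = (1/3, 1/3)
2. L lies on line YW with YL:LW = 2:5 ⇒ L = (0, 2/7)
3. F is the intersection of line SW and line LD ⇒ F = (5/8, 3/8)
4. C is the midpoint of DY ⇒ C = (1/6, 1/6)
5. U is the intersection of line YL and line CF ⇒ U = (0, 1/11)
through C parallel to UY: direction (0, -1/11); meets LF at M = (1/6, 13/42)
M = L + t·(F−L) with t = 4/15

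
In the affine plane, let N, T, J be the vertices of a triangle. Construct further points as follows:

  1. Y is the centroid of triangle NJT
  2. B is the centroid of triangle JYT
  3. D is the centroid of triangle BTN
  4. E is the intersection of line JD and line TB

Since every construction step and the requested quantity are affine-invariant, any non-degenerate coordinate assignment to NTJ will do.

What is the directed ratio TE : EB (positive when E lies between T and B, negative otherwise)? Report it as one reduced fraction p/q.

Work in coordinates with N = (0, 0), T = (1, 0), J = (0, 1).
1. Y is the centroid of triangle NJT ⇒ Y = (1/3, 1/3)
2. B is the centroid of triangle JYT ⇒ B = (4/9, 4/9)
3. D is the centroid of triangle BTN ⇒ D = (13/27, 4/27)
4. E is the intersection of line JD and line TB ⇒ E = (13/63, 40/63)
E = T + t·(B−T) with t = 10/7, so TE:EB = t:(1−t) = 10/7:-3/7

TE:EB = -10/3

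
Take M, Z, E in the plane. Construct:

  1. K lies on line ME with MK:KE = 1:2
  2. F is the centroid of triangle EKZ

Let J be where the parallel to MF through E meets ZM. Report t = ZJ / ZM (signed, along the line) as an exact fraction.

Work in coordinates with M = (0, 0), Z = (1, 0), E = (0, 1).
1. K lies on line ME with MK:KE = 1:2 ⇒ K = (0, 1/3)
2. F is the centroid of triangle EKZ ⇒ F = (1/3, 4/9)
through E parallel to MF: direction (1/3, 4/9); meets ZM at J = (-3/4, 0)
J = Z + t·(M−Z) with t = 7/4

t = 7/4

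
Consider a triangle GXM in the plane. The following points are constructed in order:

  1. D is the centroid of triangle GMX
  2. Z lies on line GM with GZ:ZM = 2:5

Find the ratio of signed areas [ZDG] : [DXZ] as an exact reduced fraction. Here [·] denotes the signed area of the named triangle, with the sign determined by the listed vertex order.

Choose coordinates G = (0, 0), X = (1, 0), M = (0, 1).
1. D is the centroid of triangle GMX ⇒ D = (1/3, 1/3)
2. Z lies on line GM with GZ:ZM = 2:5 ⇒ Z = (0, 2/7)
2·[ZDG] = -2/21, 2·[DXZ] = -1/7
[ZDG]:[DXZ] = -2/21:-1/7 = 2/3

[ZDG]:[DXZ] = 2/3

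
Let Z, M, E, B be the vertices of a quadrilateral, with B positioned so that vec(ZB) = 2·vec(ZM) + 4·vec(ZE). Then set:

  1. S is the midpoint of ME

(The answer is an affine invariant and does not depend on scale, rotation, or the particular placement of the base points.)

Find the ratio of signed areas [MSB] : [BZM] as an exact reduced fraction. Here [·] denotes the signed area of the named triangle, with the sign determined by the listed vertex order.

[MSB]:[BZM] = -5/8

Work in coordinates with Z = (0, 0), M = (1, 0), E = (0, 1), B = (2, 4).
1. S is the midpoint of ME ⇒ S = (1/2, 1/2)
2·[MSB] = -5/2, 2·[BZM] = 4
[MSB]:[BZM] = -5/2:4 = -5/8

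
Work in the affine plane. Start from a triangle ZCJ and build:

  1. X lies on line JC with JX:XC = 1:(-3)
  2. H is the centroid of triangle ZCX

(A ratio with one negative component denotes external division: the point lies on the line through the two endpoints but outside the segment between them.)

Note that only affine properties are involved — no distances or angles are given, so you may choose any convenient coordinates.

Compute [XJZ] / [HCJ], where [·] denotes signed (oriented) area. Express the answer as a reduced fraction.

[XJZ]:[HCJ] = -3/2

Choose coordinates Z = (0, 0), C = (1, 0), J = (0, 1).
1. X lies on line JC with JX:XC = 1:(-3) ⇒ X = (-1/2, 3/2)
2. H is the centroid of triangle ZCX ⇒ H = (1/6, 1/2)
2·[XJZ] = -1/2, 2·[HCJ] = 1/3
[XJZ]:[HCJ] = -1/2:1/3 = -3/2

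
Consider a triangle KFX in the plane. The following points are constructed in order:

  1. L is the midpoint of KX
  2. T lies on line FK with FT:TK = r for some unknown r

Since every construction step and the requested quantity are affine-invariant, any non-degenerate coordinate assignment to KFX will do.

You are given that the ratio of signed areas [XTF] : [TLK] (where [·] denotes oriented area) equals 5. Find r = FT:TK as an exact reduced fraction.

r = 5/2

Set K = (0, 0), F = (1, 0), X = (0, 1); any affine frame gives the same invariant.
1. L is the midpoint of KX ⇒ L = (0, 1/2)
2. With FT:TK = r, write λ = r/(r+1) so T = F + λ·(K−F); T is affine-linear in λ
Every point depending on T is an affine combination of T and λ-independent points, so each such coordinate is linear in λ; the λ² term in each signed area is a multiple of (K−F)×(K−F) = 0, so 2·[XTF] and 2·[TLK] are each linear in λ. Evaluating at λ=0 and λ=1:
  2·[XTF] = λ,   2·[TLK] = -1/2·λ + 1/2
So [XTF]:[TLK] = (λ) / (-1/2·λ + 1/2). Setting this equal to 5:
  λ = 5·(-1/2·λ + 1/2)  ⇒  λ = 5/7
Then r = λ/(1−λ) = (5/7)/(2/7) = 5/2. Check: with r = 5/2, T = (2/7, 0) and [XTF]:[TLK] = 5 as required.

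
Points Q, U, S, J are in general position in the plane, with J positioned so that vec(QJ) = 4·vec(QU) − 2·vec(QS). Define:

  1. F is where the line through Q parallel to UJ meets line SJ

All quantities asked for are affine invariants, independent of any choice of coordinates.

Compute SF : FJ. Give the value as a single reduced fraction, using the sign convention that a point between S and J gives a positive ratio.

Work in coordinates with Q = (0, 0), U = (1, 0), S = (0, 1), J = (4, -2).
1. F is where the line through Q parallel to UJ meets line SJ ⇒ F = (12, -8)
F = S + t·(J−S) with t = 3, so SF:FJ = t:(1−t) = 3:-2

SF:FJ = -3/2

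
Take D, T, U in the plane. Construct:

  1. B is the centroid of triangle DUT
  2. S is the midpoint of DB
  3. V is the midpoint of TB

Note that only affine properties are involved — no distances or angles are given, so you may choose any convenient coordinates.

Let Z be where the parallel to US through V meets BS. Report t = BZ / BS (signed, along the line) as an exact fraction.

t = -3/2

Assign D = (0, 0), T = (1, 0), U = (0, 1) — the answer is frame-independent, so this choice is without loss of generality.
1. B is the centroid of triangle DUT ⇒ B = (1/3, 1/3)
2. S is the midpoint of DB ⇒ S = (1/6, 1/6)
3. V is the midpoint of TB ⇒ V = (2/3, 1/6)
through V parallel to US: direction (1/6, -5/6); meets BS at Z = (7/12, 7/12)
Z = B + t·(S−B) with t = -3/2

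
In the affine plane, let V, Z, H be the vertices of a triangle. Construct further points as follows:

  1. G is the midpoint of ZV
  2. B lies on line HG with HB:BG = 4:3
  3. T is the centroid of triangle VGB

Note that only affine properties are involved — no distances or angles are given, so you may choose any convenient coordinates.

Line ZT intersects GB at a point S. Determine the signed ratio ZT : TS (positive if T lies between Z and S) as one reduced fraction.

ZT:TS = -4

Set V = (0, 0), Z = (1, 0), H = (0, 1); any affine frame gives the same invariant.
1. G is the midpoint of ZV ⇒ G = (1/2, 0)
2. B lies on line HG with HB:BG = 4:3 ⇒ B = (2/7, 3/7)
3. T is the centroid of triangle VGB ⇒ T = (11/42, 1/7)
line ZT meets GB at S = (25/56, 3/28)
T = Z + t·(S−Z) with t = 4/3, so ZT:TS = 4/3:-1/3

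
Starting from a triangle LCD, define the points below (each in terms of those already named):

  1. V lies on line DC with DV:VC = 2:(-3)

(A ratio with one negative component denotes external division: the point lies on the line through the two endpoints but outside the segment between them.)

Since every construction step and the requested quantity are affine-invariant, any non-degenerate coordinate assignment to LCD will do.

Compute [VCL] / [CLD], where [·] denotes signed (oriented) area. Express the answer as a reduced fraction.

Set L = (0, 0), C = (1, 0), D = (0, 1); any affine frame gives the same invariant.
1. V lies on line DC with DV:VC = 2:(-3) ⇒ V = (-2, 3)
2·[VCL] = -3, 2·[CLD] = -1
[VCL]:[CLD] = -3:-1 = 3

[VCL]:[CLD] = 3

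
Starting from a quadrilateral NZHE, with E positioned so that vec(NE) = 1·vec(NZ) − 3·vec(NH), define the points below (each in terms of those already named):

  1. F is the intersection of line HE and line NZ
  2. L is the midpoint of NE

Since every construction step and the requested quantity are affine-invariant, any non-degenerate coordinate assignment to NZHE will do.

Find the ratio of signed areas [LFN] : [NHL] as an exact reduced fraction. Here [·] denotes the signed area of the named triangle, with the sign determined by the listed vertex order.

[LFN]:[NHL] = -3/4

Assign N = (0, 0), Z = (1, 0), H = (0, 1), E = (1, -3) — the answer is frame-independent, so this choice is without loss of generality.
1. F is the intersection of line HE and line NZ ⇒ F = (1/4, 0)
2. L is the midpoint of NE ⇒ L = (1/2, -3/2)
2·[LFN] = 3/8, 2·[NHL] = -1/2
[LFN]:[NHL] = 3/8:-1/2 = -3/4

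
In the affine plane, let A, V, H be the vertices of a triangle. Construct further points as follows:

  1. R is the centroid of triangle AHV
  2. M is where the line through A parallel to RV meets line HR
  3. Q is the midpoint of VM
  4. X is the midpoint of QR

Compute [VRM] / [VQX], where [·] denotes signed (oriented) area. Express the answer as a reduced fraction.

Choose coordinates A = (0, 0), V = (1, 0), H = (0, 1).
1. R is the centroid of triangle AHV ⇒ R = (1/3, 1/3)
2. M is where the line through A parallel to RV meets line HR ⇒ M = (2/3, -1/3)
3. Q is the midpoint of VM ⇒ Q = (5/6, -1/6)
4. X is the midpoint of QR ⇒ X = (7/12, 1/12)
2·[VRM] = 1/3, 2·[VQX] = -1/12
[VRM]:[VQX] = 1/3:-1/12 = -4

[VRM]:[VQX] = -4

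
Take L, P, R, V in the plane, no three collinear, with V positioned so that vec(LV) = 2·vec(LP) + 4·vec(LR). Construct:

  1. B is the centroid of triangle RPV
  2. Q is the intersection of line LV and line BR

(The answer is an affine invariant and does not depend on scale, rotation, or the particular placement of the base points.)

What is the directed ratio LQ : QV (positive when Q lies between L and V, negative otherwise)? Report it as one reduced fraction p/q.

Work in coordinates with L = (0, 0), P = (1, 0), R = (0, 1), V = (2, 4).
1. B is the centroid of triangle RPV ⇒ B = (1, 5/3)
2. Q is the intersection of line LV and line BR ⇒ Q = (3/4, 3/2)
Q = L + t·(V−L) with t = 3/8, so LQ:QV = t:(1−t) = 3/8:5/8

LQ:QV = 3/5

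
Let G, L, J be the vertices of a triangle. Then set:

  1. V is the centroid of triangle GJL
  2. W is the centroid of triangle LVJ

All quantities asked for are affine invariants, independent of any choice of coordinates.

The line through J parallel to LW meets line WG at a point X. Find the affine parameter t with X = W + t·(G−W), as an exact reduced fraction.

Set G = (0, 0), L = (1, 0), J = (0, 1); any affine frame gives the same invariant.
1. V is the centroid of triangle GJL ⇒ V = (1/3, 1/3)
2. W is the centroid of triangle LVJ ⇒ W = (4/9, 4/9)
through J parallel to LW: direction (-5/9, 4/9); meets WG at X = (5/9, 5/9)
X = W + t·(G−W) with t = -1/4

t = -1/4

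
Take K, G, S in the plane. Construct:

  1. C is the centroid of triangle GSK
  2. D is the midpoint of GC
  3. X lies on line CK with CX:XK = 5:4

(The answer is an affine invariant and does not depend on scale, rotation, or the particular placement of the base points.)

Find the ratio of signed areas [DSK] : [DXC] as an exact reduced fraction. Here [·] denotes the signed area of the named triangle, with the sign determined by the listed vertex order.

[DSK]:[DXC] = -36/5

Assign K = (0, 0), G = (1, 0), S = (0, 1) — the answer is frame-independent, so this choice is without loss of generality.
1. C is the centroid of triangle GSK ⇒ C = (1/3, 1/3)
2. D is the midpoint of GC ⇒ D = (2/3, 1/6)
3. X lies on line CK with CX:XK = 5:4 ⇒ X = (4/27, 4/27)
2·[DSK] = 2/3, 2·[DXC] = -5/54
[DSK]:[DXC] = 2/3:-5/54 = -36/5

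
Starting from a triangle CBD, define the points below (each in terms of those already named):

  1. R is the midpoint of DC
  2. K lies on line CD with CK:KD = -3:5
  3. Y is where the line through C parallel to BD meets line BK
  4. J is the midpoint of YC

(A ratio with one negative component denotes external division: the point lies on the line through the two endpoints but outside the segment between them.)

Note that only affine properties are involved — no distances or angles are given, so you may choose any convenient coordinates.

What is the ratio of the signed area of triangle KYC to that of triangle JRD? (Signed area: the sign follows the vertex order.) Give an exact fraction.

[KYC]:[JRD] = -6

Choose coordinates C = (0, 0), B = (1, 0), D = (0, 1).
1. R is the midpoint of DC ⇒ R = (0, 1/2)
2. K lies on line CD with CK:KD = -3:5 ⇒ K = (0, -3/2)
3. Y is where the line through C parallel to BD meets line BK ⇒ Y = (3/5, -3/5)
4. J is the midpoint of YC ⇒ J = (3/10, -3/10)
2·[KYC] = 9/10, 2·[JRD] = -3/20
[KYC]:[JRD] = 9/10:-3/20 = -6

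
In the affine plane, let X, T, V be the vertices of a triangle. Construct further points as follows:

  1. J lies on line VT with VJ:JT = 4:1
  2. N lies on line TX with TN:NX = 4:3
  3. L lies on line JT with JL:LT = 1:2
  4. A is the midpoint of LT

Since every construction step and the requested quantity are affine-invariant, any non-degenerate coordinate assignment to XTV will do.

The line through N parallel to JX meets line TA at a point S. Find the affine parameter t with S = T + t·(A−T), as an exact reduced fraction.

t = 12/7

Set X = (0, 0), T = (1, 0), V = (0, 1); any affine frame gives the same invariant.
1. J lies on line VT with VJ:JT = 4:1 ⇒ J = (4/5, 1/5)
2. N lies on line TX with TN:NX = 4:3 ⇒ N = (3/7, 0)
3. L lies on line JT with JL:LT = 1:2 ⇒ L = (13/15, 2/15)
4. A is the midpoint of LT ⇒ A = (14/15, 1/15)
through N parallel to JX: direction (-4/5, -1/5); meets TA at S = (31/35, 4/35)
S = T + t·(A−T) with t = 12/7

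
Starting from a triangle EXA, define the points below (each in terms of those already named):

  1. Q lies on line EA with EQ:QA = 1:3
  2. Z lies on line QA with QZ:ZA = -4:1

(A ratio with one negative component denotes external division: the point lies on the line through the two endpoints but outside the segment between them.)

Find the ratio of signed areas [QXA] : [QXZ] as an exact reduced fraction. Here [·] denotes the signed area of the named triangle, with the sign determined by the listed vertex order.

[QXA]:[QXZ] = 3/4

Work in coordinates with E = (0, 0), X = (1, 0), A = (0, 1).
1. Q lies on line EA with EQ:QA = 1:3 ⇒ Q = (0, 1/4)
2. Z lies on line QA with QZ:ZA = -4:1 ⇒ Z = (0, 5/4)
2·[QXA] = 3/4, 2·[QXZ] = 1
[QXA]:[QXZ] = 3/4:1 = 3/4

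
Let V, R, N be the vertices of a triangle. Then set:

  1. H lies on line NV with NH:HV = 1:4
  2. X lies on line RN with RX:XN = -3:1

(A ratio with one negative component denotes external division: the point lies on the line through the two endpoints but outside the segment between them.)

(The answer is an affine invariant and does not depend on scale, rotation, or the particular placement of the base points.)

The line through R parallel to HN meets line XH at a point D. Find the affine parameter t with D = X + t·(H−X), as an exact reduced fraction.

t = 3

Assign V = (0, 0), R = (1, 0), N = (0, 1) — the answer is frame-independent, so this choice is without loss of generality.
1. H lies on line NV with NH:HV = 1:4 ⇒ H = (0, 4/5)
2. X lies on line RN with RX:XN = -3:1 ⇒ X = (-1/2, 3/2)
through R parallel to HN: direction (0, 1/5); meets XH at D = (1, -3/5)
D = X + t·(H−X) with t = 3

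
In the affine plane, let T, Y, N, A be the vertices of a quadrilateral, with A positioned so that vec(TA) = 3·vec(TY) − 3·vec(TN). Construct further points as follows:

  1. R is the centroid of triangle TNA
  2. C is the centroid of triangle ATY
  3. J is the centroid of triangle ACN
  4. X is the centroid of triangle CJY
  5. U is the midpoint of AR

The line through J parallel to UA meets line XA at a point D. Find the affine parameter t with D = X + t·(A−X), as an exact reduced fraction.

Work in coordinates with T = (0, 0), Y = (1, 0), N = (0, 1), A = (3, -3).
1. R is the centroid of triangle TNA ⇒ R = (1, -2/3)
2. C is the centroid of triangle ATY ⇒ C = (4/3, -1)
3. J is the centroid of triangle ACN ⇒ J = (13/9, -1)
4. X is the centroid of triangle CJY ⇒ X = (34/27, -2/3)
5. U is the midpoint of AR ⇒ U = (2, -11/6)
through J parallel to UA: direction (1, -7/6); meets XA at D = (853/441, -11/7)
D = X + t·(A−X) with t = 19/49

t = 19/49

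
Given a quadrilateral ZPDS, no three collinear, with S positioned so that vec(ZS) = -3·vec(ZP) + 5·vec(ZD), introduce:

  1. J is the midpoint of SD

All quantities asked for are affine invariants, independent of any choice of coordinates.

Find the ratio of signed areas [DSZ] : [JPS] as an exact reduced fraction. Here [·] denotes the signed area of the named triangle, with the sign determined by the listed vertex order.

Work in coordinates with Z = (0, 0), P = (1, 0), D = (0, 1), S = (-3, 5).
1. J is the midpoint of SD ⇒ J = (-3/2, 3)
2·[DSZ] = 3, 2·[JPS] = 1/2
[DSZ]:[JPS] = 3:1/2 = 6

[DSZ]:[JPS] = 6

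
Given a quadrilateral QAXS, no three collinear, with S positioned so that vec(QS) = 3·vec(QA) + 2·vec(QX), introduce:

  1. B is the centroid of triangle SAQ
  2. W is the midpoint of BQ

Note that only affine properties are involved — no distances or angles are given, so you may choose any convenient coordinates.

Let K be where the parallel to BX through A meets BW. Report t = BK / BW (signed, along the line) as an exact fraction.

t = 3/2

Set Q = (0, 0), A = (1, 0), X = (0, 1), S = (3, 2); any affine frame gives the same invariant.
1. B is the centroid of triangle SAQ ⇒ B = (4/3, 2/3)
2. W is the midpoint of BQ ⇒ W = (2/3, 1/3)
through A parallel to BX: direction (-4/3, 1/3); meets BW at K = (1/3, 1/6)
K = B + t·(W−B) with t = 3/2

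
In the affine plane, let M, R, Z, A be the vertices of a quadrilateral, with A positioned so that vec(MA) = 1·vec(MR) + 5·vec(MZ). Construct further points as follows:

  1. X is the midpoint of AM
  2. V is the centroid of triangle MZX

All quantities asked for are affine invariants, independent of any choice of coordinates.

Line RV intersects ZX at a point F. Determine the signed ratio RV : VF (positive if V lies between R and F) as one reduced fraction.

Work in coordinates with M = (0, 0), R = (1, 0), Z = (0, 1), A = (1, 5).
1. X is the midpoint of AM ⇒ X = (1/2, 5/2)
2. V is the centroid of triangle MZX ⇒ V = (1/6, 7/6)
line RV meets ZX at F = (1/11, 14/11)
V = R + t·(F−R) with t = 11/12, so RV:VF = 11/12:1/12

RV:VF = 11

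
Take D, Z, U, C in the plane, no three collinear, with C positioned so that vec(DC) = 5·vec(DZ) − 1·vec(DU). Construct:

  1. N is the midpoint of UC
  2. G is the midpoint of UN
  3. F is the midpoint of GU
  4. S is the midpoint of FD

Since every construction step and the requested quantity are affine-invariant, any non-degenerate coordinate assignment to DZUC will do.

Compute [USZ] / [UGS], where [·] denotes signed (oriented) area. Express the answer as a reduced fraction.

Assign D = (0, 0), Z = (1, 0), U = (0, 1), C = (5, -1) — the answer is frame-independent, so this choice is without loss of generality.
1. N is the midpoint of UC ⇒ N = (5/2, 0)
2. G is the midpoint of UN ⇒ G = (5/4, 1/2)
3. F is the midpoint of GU ⇒ F = (5/8, 3/4)
4. S is the midpoint of FD ⇒ S = (5/16, 3/8)
2·[USZ] = 5/16, 2·[UGS] = -5/8
[USZ]:[UGS] = 5/16:-5/8 = -1/2

[USZ]:[UGS] = -1/2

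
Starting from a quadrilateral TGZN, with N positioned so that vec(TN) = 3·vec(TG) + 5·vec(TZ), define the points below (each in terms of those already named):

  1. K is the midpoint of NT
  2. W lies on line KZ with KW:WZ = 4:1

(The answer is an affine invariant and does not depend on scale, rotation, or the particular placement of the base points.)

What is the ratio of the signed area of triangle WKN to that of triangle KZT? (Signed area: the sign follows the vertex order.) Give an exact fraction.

[WKN]:[KZT] = 4/5

Choose coordinates T = (0, 0), G = (1, 0), Z = (0, 1), N = (3, 5).
1. K is the midpoint of NT ⇒ K = (3/2, 5/2)
2. W lies on line KZ with KW:WZ = 4:1 ⇒ W = (3/10, 13/10)
2·[WKN] = 6/5, 2·[KZT] = 3/2
[WKN]:[KZT] = 6/5:3/2 = 4/5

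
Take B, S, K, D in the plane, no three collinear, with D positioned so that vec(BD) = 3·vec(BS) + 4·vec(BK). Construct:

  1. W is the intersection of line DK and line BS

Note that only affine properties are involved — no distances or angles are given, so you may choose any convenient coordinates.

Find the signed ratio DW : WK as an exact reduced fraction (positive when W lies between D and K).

DW:WK = -4

Choose coordinates B = (0, 0), S = (1, 0), K = (0, 1), D = (3, 4).
1. W is the intersection of line DK and line BS ⇒ W = (-1, 0)
W = D + t·(K−D) with t = 4/3, so DW:WK = t:(1−t) = 4/3:-1/3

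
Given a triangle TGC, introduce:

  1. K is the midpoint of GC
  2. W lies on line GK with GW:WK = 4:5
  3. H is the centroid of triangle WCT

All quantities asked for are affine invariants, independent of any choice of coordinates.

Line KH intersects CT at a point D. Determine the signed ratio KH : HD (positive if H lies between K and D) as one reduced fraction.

KH:HD = 13/14

Choose coordinates T = (0, 0), G = (1, 0), C = (0, 1).
1. K is the midpoint of GC ⇒ K = (1/2, 1/2)
2. W lies on line GK with GW:WK = 4:5 ⇒ W = (7/9, 2/9)
3. H is the centroid of triangle WCT ⇒ H = (7/27, 11/27)
line KH meets CT at D = (0, 4/13)
H = K + t·(D−K) with t = 13/27, so KH:HD = 13/27:14/27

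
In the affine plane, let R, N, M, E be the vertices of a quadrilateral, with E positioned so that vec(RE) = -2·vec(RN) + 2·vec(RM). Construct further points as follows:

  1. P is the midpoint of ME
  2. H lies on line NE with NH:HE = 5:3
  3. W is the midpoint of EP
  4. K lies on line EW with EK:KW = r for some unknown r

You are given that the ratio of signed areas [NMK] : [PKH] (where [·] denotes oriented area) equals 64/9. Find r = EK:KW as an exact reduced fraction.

Set R = (0, 0), N = (1, 0), M = (0, 1), E = (-2, 2); any affine frame gives the same invariant.
1. P is the midpoint of ME ⇒ P = (-1, 3/2)
2. H lies on line NE with NH:HE = 5:3 ⇒ H = (-7/8, 5/4)
3. W is the midpoint of EP ⇒ W = (-3/2, 7/4)
4. With EK:KW = r, write λ = r/(r+1) so K = E + λ·(W−E); K is affine-linear in λ
Every point depending on K is an affine combination of K and λ-independent points, so each such coordinate is linear in λ; the λ² term in each signed area is a multiple of (W−E)×(W−E) = 0, so 2·[NMK] and 2·[PKH] are each linear in λ. Evaluating at λ=0 and λ=1:
  2·[NMK] = -1/4·λ + 1,   2·[PKH] = -3/32·λ + 3/16
So [NMK]:[PKH] = (-1/4·λ + 1) / (-3/32·λ + 3/16). Setting this equal to 64/9:
  -1/4·λ + 1 = 64/9·(-3/32·λ + 3/16)  ⇒  λ = 4/5
Then r = λ/(1−λ) = (4/5)/(1/5) = 4. Check: with r = 4, K = (-8/5, 9/5) and [NMK]:[PKH] = 64/9 as required.

r = 4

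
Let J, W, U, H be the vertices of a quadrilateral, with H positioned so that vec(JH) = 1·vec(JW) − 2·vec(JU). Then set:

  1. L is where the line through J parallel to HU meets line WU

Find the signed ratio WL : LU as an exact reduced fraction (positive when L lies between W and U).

Work in coordinates with J = (0, 0), W = (1, 0), U = (0, 1), H = (1, -2).
1. L is where the line through J parallel to HU meets line WU ⇒ L = (-1/2, 3/2)
L = W + t·(U−W) with t = 3/2, so WL:LU = t:(1−t) = 3/2:-1/2

WL:LU = -3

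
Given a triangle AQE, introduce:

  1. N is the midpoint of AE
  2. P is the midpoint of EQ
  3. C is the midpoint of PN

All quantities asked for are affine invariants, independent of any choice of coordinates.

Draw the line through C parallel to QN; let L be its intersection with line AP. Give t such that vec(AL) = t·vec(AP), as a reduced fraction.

t = 5/6

Work in coordinates with A = (0, 0), Q = (1, 0), E = (0, 1).
1. N is the midpoint of AE ⇒ N = (0, 1/2)
2. P is the midpoint of EQ ⇒ P = (1/2, 1/2)
3. C is the midpoint of PN ⇒ C = (1/4, 1/2)
through C parallel to QN: direction (-1, 1/2); meets AP at L = (5/12, 5/12)
L = A + t·(P−A) with t = 5/6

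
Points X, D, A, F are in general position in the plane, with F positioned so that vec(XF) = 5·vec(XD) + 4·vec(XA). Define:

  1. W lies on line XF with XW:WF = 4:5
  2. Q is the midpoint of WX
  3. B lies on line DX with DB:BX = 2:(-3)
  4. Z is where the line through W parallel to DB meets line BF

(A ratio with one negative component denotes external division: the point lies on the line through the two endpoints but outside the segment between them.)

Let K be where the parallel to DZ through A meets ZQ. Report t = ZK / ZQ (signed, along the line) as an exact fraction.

t = 63/32

Set X = (0, 0), D = (1, 0), A = (0, 1), F = (5, 4); any affine frame gives the same invariant.
1. W lies on line XF with XW:WF = 4:5 ⇒ W = (20/9, 16/9)
2. Q is the midpoint of WX ⇒ Q = (10/9, 8/9)
3. B lies on line DX with DB:BX = 2:(-3) ⇒ B = (3, 0)
4. Z is where the line through W parallel to DB meets line BF ⇒ Z = (35/9, 16/9)
through A parallel to DZ: direction (26/9, 16/9); meets ZQ at K = (-455/288, 1/36)
K = Z + t·(Q−Z) with t = 63/32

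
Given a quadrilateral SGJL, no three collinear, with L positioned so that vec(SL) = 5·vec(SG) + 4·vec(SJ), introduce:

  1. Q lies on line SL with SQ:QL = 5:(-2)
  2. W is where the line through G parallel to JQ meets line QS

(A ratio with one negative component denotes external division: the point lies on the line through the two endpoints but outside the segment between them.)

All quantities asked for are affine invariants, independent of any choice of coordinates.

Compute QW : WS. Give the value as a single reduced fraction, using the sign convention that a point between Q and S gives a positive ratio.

QW:WS = -42/17

Work in coordinates with S = (0, 0), G = (1, 0), J = (0, 1), L = (5, 4).
1. Q lies on line SL with SQ:QL = 5:(-2) ⇒ Q = (25/3, 20/3)
2. W is where the line through G parallel to JQ meets line QS ⇒ W = (-17/3, -68/15)
W = Q + t·(S−Q) with t = 42/25, so QW:WS = t:(1−t) = 42/25:-17/25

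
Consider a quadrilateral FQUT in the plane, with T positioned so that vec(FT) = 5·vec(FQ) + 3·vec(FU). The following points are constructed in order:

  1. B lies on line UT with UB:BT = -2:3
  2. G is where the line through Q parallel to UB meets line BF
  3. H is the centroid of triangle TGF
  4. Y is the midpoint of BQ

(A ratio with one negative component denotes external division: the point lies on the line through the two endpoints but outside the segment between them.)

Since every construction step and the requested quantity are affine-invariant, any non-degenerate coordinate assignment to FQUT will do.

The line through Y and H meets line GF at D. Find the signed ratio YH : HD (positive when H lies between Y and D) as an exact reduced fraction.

Assign F = (0, 0), Q = (1, 0), U = (0, 1), T = (5, 3) — the answer is frame-independent, so this choice is without loss of generality.
1. B lies on line UT with UB:BT = -2:3 ⇒ B = (-10, -3)
2. G is where the line through Q parallel to UB meets line BF ⇒ G = (4, 6/5)
3. H is the centroid of triangle TGF ⇒ H = (3, 7/5)
4. Y is the midpoint of BQ ⇒ Y = (-9/2, -3/2)
line YH meets GF at D = (-36/13, -54/65)
H = Y + t·(D−Y) with t = 13/3, so YH:HD = 13/3:-10/3

YH:HD = -13/10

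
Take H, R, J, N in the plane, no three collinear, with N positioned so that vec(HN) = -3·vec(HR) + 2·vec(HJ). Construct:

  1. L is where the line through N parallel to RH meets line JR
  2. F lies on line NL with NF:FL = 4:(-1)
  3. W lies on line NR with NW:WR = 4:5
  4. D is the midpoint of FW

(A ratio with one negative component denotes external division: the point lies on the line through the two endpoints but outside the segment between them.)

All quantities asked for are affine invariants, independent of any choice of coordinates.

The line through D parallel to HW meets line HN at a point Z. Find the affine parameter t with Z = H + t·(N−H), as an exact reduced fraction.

t = -7/6

Set H = (0, 0), R = (1, 0), J = (0, 1), N = (-3, 2); any affine frame gives the same invariant.
1. L is where the line through N parallel to RH meets line JR ⇒ L = (-1, 2)
2. F lies on line NL with NF:FL = 4:(-1) ⇒ F = (-1/3, 2)
3. W lies on line NR with NW:WR = 4:5 ⇒ W = (-11/9, 10/9)
4. D is the midpoint of FW ⇒ D = (-7/9, 14/9)
through D parallel to HW: direction (-11/9, 10/9); meets HN at Z = (7/2, -7/3)
Z = H + t·(N−H) with t = -7/6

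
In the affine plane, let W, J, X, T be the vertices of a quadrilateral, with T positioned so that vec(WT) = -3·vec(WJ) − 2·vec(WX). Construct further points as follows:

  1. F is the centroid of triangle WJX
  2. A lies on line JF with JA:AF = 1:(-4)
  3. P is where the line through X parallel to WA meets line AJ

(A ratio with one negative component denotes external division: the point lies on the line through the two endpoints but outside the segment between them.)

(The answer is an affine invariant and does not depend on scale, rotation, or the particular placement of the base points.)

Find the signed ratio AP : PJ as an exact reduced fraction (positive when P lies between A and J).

Work in coordinates with W = (0, 0), J = (1, 0), X = (0, 1), T = (-3, -2).
1. F is the centroid of triangle WJX ⇒ F = (1/3, 1/3)
2. A lies on line JF with JA:AF = 1:(-4) ⇒ A = (11/9, -1/9)
3. P is where the line through X parallel to WA meets line AJ ⇒ P = (-11/9, 10/9)
P = A + t·(J−A) with t = 11, so AP:PJ = t:(1−t) = 11:-10

AP:PJ = -11/10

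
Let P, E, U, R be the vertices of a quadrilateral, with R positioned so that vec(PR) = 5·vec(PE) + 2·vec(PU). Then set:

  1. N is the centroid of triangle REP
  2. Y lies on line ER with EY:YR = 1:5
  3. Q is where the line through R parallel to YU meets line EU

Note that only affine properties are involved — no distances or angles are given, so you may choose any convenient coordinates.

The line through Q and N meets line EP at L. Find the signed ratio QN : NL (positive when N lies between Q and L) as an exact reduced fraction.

Choose coordinates P = (0, 0), E = (1, 0), U = (0, 1), R = (5, 2).
1. N is the centroid of triangle REP ⇒ N = (2, 2/3)
2. Y lies on line ER with EY:YR = 1:5 ⇒ Y = (5/3, 1/3)
3. Q is where the line through R parallel to YU meets line EU ⇒ Q = (-5, 6)
line QN meets EP at L = (23/8, 0)
N = Q + t·(L−Q) with t = 8/9, so QN:NL = 8/9:1/9

QN:NL = 8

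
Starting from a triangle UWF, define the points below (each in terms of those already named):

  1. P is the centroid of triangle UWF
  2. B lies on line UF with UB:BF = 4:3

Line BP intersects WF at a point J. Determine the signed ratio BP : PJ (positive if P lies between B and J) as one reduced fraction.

BP:PJ = 2/7

Choose coordinates U = (0, 0), W = (1, 0), F = (0, 1).
1. P is the centroid of triangle UWF ⇒ P = (1/3, 1/3)
2. B lies on line UF with UB:BF = 4:3 ⇒ B = (0, 4/7)
line BP meets WF at J = (3/2, -1/2)
P = B + t·(J−B) with t = 2/9, so BP:PJ = 2/9:7/9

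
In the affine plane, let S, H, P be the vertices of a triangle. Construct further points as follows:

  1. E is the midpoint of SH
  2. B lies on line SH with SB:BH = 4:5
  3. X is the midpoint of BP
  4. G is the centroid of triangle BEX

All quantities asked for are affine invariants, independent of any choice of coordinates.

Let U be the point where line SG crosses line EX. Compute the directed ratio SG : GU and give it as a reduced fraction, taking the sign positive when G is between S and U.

SG:GU = 26

Work in coordinates with S = (0, 0), H = (1, 0), P = (0, 1).
1. E is the midpoint of SH ⇒ E = (1/2, 0)
2. B lies on line SH with SB:BH = 4:5 ⇒ B = (4/9, 0)
3. X is the midpoint of BP ⇒ X = (2/9, 1/2)
4. G is the centroid of triangle BEX ⇒ G = (7/18, 1/6)
line SG meets EX at U = (21/52, 9/52)
G = S + t·(U−S) with t = 26/27, so SG:GU = 26/27:1/27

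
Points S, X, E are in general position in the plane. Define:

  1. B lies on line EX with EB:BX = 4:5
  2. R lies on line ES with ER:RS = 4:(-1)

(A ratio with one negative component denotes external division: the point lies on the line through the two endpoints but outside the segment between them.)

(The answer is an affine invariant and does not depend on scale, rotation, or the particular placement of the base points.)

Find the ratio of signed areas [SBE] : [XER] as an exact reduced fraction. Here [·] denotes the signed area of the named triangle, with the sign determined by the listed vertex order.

Choose coordinates S = (0, 0), X = (1, 0), E = (0, 1).
1. B lies on line EX with EB:BX = 4:5 ⇒ B = (4/9, 5/9)
2. R lies on line ES with ER:RS = 4:(-1) ⇒ R = (0, -1/3)
2·[SBE] = 4/9, 2·[XER] = 4/3
[SBE]:[XER] = 4/9:4/3 = 1/3

[SBE]:[XER] = 1/3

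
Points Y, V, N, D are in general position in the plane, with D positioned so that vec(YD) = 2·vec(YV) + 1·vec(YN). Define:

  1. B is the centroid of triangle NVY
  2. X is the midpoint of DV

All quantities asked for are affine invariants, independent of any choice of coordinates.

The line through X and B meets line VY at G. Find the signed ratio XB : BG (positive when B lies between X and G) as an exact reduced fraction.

Choose coordinates Y = (0, 0), V = (1, 0), N = (0, 1), D = (2, 1).
1. B is the centroid of triangle NVY ⇒ B = (1/3, 1/3)
2. X is the midpoint of DV ⇒ X = (3/2, 1/2)
line XB meets VY at G = (-2, 0)
B = X + t·(G−X) with t = 1/3, so XB:BG = 1/3:2/3

XB:BG = 1/2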